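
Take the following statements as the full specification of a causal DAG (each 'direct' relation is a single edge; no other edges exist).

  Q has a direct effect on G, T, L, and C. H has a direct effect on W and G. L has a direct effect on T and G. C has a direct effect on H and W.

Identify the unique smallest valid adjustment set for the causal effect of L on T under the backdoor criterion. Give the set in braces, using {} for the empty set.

Variables eligible for adjustment (non-descendants of L, excluding L and T): {C, H, Q, W}.
Backdoor paths from L to T:
  P1: L <- Q -> T
The empty set is not sufficient: P1 (L <- Q -> T) has no collider blocking it and no conditioned non-collider, so it is open.
Try {Q}:
  P1: blocked at fork node Q ∈ conditioning set.
{Q} contains no descendant of L and blocks every backdoor path.
No other singleton works — e.g. {C} leaves P1 open — so {Q} is the unique smallest valid adjustment set.

{Q}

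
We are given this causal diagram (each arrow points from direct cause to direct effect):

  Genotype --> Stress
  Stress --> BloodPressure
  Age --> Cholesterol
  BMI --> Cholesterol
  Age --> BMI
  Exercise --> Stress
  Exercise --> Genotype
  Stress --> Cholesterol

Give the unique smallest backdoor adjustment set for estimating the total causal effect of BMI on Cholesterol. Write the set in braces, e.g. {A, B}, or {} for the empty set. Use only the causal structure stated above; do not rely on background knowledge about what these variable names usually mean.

{Age}

Variables eligible for adjustment (non-descendants of BMI, excluding BMI and Cholesterol): {Age, BloodPressure, Exercise, Genotype, Stress}.
Backdoor paths from BMI to Cholesterol:
  P1: BMI <- Age -> Cholesterol
The empty set is not sufficient: P1 (BMI <- Age -> Cholesterol) has no collider blocking it and no conditioned non-collider, so it is open.
Try {Age}:
  P1: blocked at fork node Age ∈ conditioning set.
{Age} contains no descendant of BMI and blocks every backdoor path.
No other singleton works — e.g. {Exercise} leaves P1 open — so {Age} is the unique smallest valid adjustment set.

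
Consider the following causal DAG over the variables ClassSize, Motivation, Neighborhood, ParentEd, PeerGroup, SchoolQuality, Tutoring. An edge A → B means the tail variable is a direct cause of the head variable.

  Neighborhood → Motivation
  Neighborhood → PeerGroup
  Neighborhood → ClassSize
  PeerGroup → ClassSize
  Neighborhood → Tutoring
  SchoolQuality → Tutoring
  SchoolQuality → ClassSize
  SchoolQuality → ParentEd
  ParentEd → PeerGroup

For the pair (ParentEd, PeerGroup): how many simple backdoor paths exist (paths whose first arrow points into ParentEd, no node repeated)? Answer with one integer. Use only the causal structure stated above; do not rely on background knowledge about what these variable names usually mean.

4

A backdoor path from ParentEd to PeerGroup is any simple undirected path whose first edge points into ParentEd (i.e. leaves ParentEd via a parent).
Parents of ParentEd: {SchoolQuality}.
Enumerating:
  P1: ParentEd <- SchoolQuality -> Tutoring <- Neighborhood -> PeerGroup
  P2: ParentEd <- SchoolQuality -> Tutoring <- Neighborhood -> ClassSize <- PeerGroup
  P3: ParentEd <- SchoolQuality -> ClassSize <- Neighborhood -> PeerGroup
  P4: ParentEd <- SchoolQuality -> ClassSize <- PeerGroup
That exhausts the simple backdoor paths. Count: 4.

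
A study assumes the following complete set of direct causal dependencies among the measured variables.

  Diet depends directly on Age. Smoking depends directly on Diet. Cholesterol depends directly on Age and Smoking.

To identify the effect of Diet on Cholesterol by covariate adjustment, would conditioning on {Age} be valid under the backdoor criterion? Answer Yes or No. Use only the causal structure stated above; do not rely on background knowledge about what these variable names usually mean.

Yes

Backdoor paths from Diet to Cholesterol (paths whose first edge points into Diet):
  P1: Diet <- Age -> Cholesterol
Condition 1 (no descendant of Diet in the set): holds — descendants of Diet are {Cholesterol, Smoking}; none are in {Age}.
Condition 2 (every backdoor path blocked by {Age}):
  P1: blocked at fork node Age ∈ conditioning set.
{Age} satisfies the backdoor criterion.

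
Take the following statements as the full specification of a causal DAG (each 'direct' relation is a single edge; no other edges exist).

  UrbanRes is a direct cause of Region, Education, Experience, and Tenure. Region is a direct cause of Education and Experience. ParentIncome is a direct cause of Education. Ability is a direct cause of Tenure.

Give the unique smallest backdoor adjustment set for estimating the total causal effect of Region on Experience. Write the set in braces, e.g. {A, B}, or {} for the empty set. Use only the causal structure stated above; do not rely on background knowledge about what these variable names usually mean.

Variables eligible for adjustment (non-descendants of Region, excluding Region and Experience): {Ability, ParentIncome, Tenure, UrbanRes}.
Backdoor paths from Region to Experience:
  P1: Region <- UrbanRes -> Experience
The empty set is not sufficient: P1 (Region <- UrbanRes -> Experience) has no collider blocking it and no conditioned non-collider, so it is open.
Try {UrbanRes}:
  P1: blocked at fork node UrbanRes ∈ conditioning set.
{UrbanRes} contains no descendant of Region and blocks every backdoor path.
No other singleton works — e.g. {Ability} leaves P1 open — so {UrbanRes} is the unique smallest valid adjustment set.

{UrbanRes}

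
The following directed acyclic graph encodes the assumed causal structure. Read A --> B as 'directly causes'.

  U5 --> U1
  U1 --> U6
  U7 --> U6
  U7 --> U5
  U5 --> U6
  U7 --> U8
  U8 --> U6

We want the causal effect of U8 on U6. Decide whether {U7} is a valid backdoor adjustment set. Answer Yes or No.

Yes

Backdoor paths from U8 to U6 (paths whose first edge points into U8):
  P1: U8 <- U7 -> U5 -> U1 -> U6
  P2: U8 <- U7 -> U5 -> U6
  P3: U8 <- U7 -> U6
Condition 1 (no descendant of U8 in the set): holds — descendants of U8 are {U6}; none are in {U7}.
Condition 2 (every backdoor path blocked by {U7}):
  P1: blocked at fork node U7 ∈ conditioning set.
  P2: blocked at fork node U7 ∈ conditioning set.
  P3: blocked at fork node U7 ∈ conditioning set.
{U7} satisfies the backdoor criterion.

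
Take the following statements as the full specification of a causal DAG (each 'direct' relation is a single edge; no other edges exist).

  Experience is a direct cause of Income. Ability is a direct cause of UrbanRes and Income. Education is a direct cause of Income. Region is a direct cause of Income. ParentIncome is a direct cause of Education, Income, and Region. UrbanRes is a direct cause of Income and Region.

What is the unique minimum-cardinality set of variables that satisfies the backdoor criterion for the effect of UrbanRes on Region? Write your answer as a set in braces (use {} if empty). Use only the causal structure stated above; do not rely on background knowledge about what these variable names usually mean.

Variables eligible for adjustment (non-descendants of UrbanRes, excluding UrbanRes and Region): {Ability, Education, Experience, ParentIncome}.
Backdoor paths from UrbanRes to Region:
  P1: UrbanRes <- Ability -> Income <- ParentIncome -> Region
  P2: UrbanRes <- Ability -> Income <- Education <- ParentIncome -> Region
  P3: UrbanRes <- Ability -> Income <- Region
Each backdoor path contains an unconditioned collider, so every path is already blocked with the empty conditioning set:
  P1: blocked at collider Income (neither it nor any descendant is in the conditioning set).
  P2: blocked at collider Income (neither it nor any descendant is in the conditioning set).
  P3: blocked at collider Income (neither it nor any descendant is in the conditioning set).
The empty set is therefore the unique smallest valid set.

{}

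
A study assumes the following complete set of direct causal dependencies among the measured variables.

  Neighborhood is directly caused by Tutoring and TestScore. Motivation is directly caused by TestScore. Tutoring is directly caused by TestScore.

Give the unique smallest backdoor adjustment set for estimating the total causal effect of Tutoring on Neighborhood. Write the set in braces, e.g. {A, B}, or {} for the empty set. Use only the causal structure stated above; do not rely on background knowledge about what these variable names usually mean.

{TestScore}

Variables eligible for adjustment (non-descendants of Tutoring, excluding Tutoring and Neighborhood): {Motivation, TestScore}.
Backdoor paths from Tutoring to Neighborhood:
  P1: Tutoring <- TestScore -> Neighborhood
The empty set is not sufficient: P1 (Tutoring <- TestScore -> Neighborhood) has no collider blocking it and no conditioned non-collider, so it is open.
Try {TestScore}:
  P1: blocked at fork node TestScore ∈ conditioning set.
{TestScore} contains no descendant of Tutoring and blocks every backdoor path.
No other singleton works — e.g. {Motivation} leaves P1 open — so {TestScore} is the unique smallest valid adjustment set.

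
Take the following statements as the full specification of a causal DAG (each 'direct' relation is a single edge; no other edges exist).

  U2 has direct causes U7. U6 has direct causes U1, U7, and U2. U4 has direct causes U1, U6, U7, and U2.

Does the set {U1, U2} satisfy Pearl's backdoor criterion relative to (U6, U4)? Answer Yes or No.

No

Backdoor paths from U6 to U4 (paths whose first edge points into U6):
  P1: U6 <- U7 -> U2 -> U4
  P2: U6 <- U7 -> U4
  P3: U6 <- U2 <- U7 -> U4
  P4: U6 <- U2 -> U4
  P5: U6 <- U1 -> U4
Condition 1 (no descendant of U6 in the set): holds — descendants of U6 are {U4}; none are in {U1, U2}.
Condition 2 (every backdoor path blocked by {U1, U2}):
  P1: blocked at chain node U2 ∈ conditioning set.
  P2: open — no interior node is in the conditioning set.
  P3: blocked at chain node U2 ∈ conditioning set.
  P4: blocked at fork node U2 ∈ conditioning set.
  P5: blocked at fork node U1 ∈ conditioning set.
{U1, U2} does not satisfy the backdoor criterion.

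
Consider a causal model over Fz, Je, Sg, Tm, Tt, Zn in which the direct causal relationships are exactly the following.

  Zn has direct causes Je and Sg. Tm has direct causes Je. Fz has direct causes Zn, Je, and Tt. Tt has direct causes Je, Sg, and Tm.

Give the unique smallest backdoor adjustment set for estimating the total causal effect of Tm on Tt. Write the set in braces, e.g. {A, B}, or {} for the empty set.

{Je}

Variables eligible for adjustment (non-descendants of Tm, excluding Tm and Tt): {Je, Sg, Zn}.
Backdoor paths from Tm to Tt:
  P1: Tm <- Je -> Zn <- Sg -> Tt
  P2: Tm <- Je -> Zn -> Fz <- Tt
  P3: Tm <- Je -> Tt
  P4: Tm <- Je -> Fz <- Zn <- Sg -> Tt
  P5: Tm <- Je -> Fz <- Tt
The empty set is not sufficient: P3 (Tm <- Je -> Tt) has no collider blocking it and no conditioned non-collider, so it is open.
Try {Je}:
  P1: blocked at fork node Je ∈ conditioning set.
  P2: blocked at fork node Je ∈ conditioning set.
  P3: blocked at fork node Je ∈ conditioning set.
  P4: blocked at fork node Je ∈ conditioning set.
  P5: blocked at fork node Je ∈ conditioning set.
{Je} contains no descendant of Tm and blocks every backdoor path.
No other singleton works — e.g. {Sg} leaves P3 open — so {Je} is the unique smallest valid adjustment set.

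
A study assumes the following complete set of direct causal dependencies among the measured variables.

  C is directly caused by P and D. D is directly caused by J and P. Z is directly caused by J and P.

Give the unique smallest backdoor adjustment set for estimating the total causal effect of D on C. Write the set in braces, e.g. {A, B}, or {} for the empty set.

Variables eligible for adjustment (non-descendants of D, excluding D and C): {J, P, Z}.
Backdoor paths from D to C:
  P1: D <- J -> Z <- P -> C
  P2: D <- P -> C
The empty set is not sufficient: P2 (D <- P -> C) has no collider blocking it and no conditioned non-collider, so it is open.
Try {P}:
  P1: blocked at collider Z (neither it nor any descendant is in the conditioning set).
  P2: blocked at fork node P ∈ conditioning set.
{P} contains no descendant of D and blocks every backdoor path.
No other singleton works — e.g. {J} leaves P2 open — so {P} is the unique smallest valid adjustment set.

{P}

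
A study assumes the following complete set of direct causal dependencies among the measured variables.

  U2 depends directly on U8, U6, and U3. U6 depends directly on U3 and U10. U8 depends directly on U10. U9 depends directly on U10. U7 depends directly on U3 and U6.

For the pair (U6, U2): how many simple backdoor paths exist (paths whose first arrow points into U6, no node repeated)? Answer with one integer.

A backdoor path from U6 to U2 is any simple undirected path whose first edge points into U6 (i.e. leaves U6 via a parent).
Parents of U6: {U10, U3}.
Enumerating:
  P1: U6 <- U10 -> U8 -> U2
  P2: U6 <- U3 -> U2
That exhausts the simple backdoor paths. Count: 2.

2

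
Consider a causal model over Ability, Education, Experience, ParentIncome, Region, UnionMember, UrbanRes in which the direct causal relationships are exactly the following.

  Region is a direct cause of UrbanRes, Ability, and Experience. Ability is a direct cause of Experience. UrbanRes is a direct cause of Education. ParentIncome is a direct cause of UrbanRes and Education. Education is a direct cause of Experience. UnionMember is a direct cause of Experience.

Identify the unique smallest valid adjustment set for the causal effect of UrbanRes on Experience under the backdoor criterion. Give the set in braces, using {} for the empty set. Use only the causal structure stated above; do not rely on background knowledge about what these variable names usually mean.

Variables eligible for adjustment (non-descendants of UrbanRes, excluding UrbanRes and Experience): {Ability, ParentIncome, Region, UnionMember}.
Backdoor paths from UrbanRes to Experience:
  P1: UrbanRes <- ParentIncome -> Education -> Experience
  P2: UrbanRes <- Region -> Ability -> Experience
  P3: UrbanRes <- Region -> Experience
The empty set is not sufficient: P1 (UrbanRes <- ParentIncome -> Education -> Experience) has no collider blocking it and no conditioned non-collider, so it is open.
Try {ParentIncome, Region}:
  P1: blocked at fork node ParentIncome ∈ conditioning set.
  P2: blocked at fork node Region ∈ conditioning set.
  P3: blocked at fork node Region ∈ conditioning set.
{ParentIncome, Region} contains no descendant of UrbanRes and blocks every backdoor path.
Every element of {ParentIncome, Region} is needed (dropping ParentIncome leaves P1 open; dropping Region leaves P2 open), so no proper subset is valid.
Among all size-2 subsets of the eligible variables, only {ParentIncome, Region} blocks every backdoor path, so it is the unique smallest valid adjustment set.

{ParentIncome, Region}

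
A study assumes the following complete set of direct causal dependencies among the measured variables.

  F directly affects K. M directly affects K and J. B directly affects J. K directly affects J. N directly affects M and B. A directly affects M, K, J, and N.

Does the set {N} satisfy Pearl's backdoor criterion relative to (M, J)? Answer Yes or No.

Backdoor paths from M to J (paths whose first edge points into M):
  P1: M <- A -> N -> B -> J
  P2: M <- A -> K -> J
  P3: M <- A -> J
  P4: M <- N <- A -> K -> J
  P5: M <- N <- A -> J
  P6: M <- N -> B -> J
Condition 1 (no descendant of M in the set): holds — descendants of M are {J, K}; none are in {N}.
Condition 2 (every backdoor path blocked by {N}):
  P1: blocked at chain node N ∈ conditioning set.
  P2: open — no interior node is in the conditioning set.
  P3: open — no interior node is in the conditioning set.
  P4: blocked at chain node N ∈ conditioning set.
  P5: blocked at chain node N ∈ conditioning set.
  P6: blocked at fork node N ∈ conditioning set.
{N} does not satisfy the backdoor criterion.

No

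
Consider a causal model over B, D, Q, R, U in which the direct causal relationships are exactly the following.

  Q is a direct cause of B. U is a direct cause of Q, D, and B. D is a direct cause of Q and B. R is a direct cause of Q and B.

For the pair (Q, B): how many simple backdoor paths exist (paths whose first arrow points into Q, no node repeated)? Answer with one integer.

A backdoor path from Q to B is any simple undirected path whose first edge points into Q (i.e. leaves Q via a parent).
Parents of Q: {D, R, U}.
Enumerating:
  P1: Q <- U -> D -> B
  P2: Q <- U -> B
  P3: Q <- D <- U -> B
  P4: Q <- D -> B
  P5: Q <- R -> B
That exhausts the simple backdoor paths. Count: 5.

5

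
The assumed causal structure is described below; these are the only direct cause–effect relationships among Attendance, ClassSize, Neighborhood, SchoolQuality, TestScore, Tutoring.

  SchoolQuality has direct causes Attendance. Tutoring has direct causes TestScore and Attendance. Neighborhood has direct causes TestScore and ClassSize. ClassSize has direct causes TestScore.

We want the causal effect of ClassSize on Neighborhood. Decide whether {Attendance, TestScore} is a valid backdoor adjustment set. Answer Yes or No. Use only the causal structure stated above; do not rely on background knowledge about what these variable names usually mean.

Backdoor paths from ClassSize to Neighborhood (paths whose first edge points into ClassSize):
  P1: ClassSize <- TestScore -> Neighborhood
Condition 1 (no descendant of ClassSize in the set): holds — descendants of ClassSize are {Neighborhood}; none are in {Attendance, TestScore}.
Condition 2 (every backdoor path blocked by {Attendance, TestScore}):
  P1: blocked at fork node TestScore ∈ conditioning set.
{Attendance, TestScore} satisfies the backdoor criterion.

Yes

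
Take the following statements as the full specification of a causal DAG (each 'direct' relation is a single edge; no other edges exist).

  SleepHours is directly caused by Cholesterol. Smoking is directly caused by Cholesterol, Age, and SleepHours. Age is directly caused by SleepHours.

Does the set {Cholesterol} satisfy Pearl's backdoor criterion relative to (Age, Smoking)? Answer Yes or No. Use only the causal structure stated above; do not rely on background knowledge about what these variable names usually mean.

Backdoor paths from Age to Smoking (paths whose first edge points into Age):
  P1: Age <- SleepHours <- Cholesterol -> Smoking
  P2: Age <- SleepHours -> Smoking
Condition 1 (no descendant of Age in the set): holds — descendants of Age are {Smoking}; none are in {Cholesterol}.
Condition 2 (every backdoor path blocked by {Cholesterol}):
  P1: blocked at fork node Cholesterol ∈ conditioning set.
  P2: open — no interior node is in the conditioning set.
{Cholesterol} does not satisfy the backdoor criterion.

No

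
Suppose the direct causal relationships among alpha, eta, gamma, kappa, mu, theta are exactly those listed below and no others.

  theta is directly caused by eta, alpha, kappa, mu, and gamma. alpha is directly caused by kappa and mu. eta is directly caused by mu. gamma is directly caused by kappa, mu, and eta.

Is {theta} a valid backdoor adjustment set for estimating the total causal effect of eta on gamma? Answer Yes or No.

No

Backdoor paths from eta to gamma (paths whose first edge points into eta):
  P1: eta <- mu -> gamma
  P2: eta <- mu -> alpha <- kappa -> gamma
  P3: eta <- mu -> alpha <- kappa -> theta <- gamma
  P4: eta <- mu -> alpha -> theta <- kappa -> gamma
  P5: eta <- mu -> alpha -> theta <- gamma
  P6: eta <- mu -> theta <- kappa -> gamma
  P7: eta <- mu -> theta <- gamma
  P8: eta <- mu -> theta <- alpha <- kappa -> gamma
Condition 1 (no descendant of eta in the set): FAILS — theta is a descendant of eta.
Condition 2 (every backdoor path blocked by {theta}):
  P1: open — no interior node is in the conditioning set.
  P2: open — collider(s) alpha are conditioned on (or have a conditioned descendant) and no non-collider on the path is in the set.
  P3: open — collider(s) alpha, theta are conditioned on (or have a conditioned descendant) and no non-collider on the path is in the set.
  P4: open — collider(s) theta are conditioned on (or have a conditioned descendant) and no non-collider on the path is in the set.
  P5: open — collider(s) theta are conditioned on (or have a conditioned descendant) and no non-collider on the path is in the set.
  P6: open — collider(s) theta are conditioned on (or have a conditioned descendant) and no non-collider on the path is in the set.
  P7: open — collider(s) theta are conditioned on (or have a conditioned descendant) and no non-collider on the path is in the set.
  P8: open — collider(s) theta are conditioned on (or have a conditioned descendant) and no non-collider on the path is in the set.
{theta} does not satisfy the backdoor criterion.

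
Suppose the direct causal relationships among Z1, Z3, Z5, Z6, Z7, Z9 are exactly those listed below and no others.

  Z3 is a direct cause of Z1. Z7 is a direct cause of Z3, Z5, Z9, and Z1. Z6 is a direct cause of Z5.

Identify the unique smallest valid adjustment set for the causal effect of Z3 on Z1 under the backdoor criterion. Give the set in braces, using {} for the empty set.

Variables eligible for adjustment (non-descendants of Z3, excluding Z3 and Z1): {Z5, Z6, Z7, Z9}.
Backdoor paths from Z3 to Z1:
  P1: Z3 <- Z7 -> Z1
The empty set is not sufficient: P1 (Z3 <- Z7 -> Z1) has no collider blocking it and no conditioned non-collider, so it is open.
Try {Z7}:
  P1: blocked at fork node Z7 ∈ conditioning set.
{Z7} contains no descendant of Z3 and blocks every backdoor path.
No other singleton works — e.g. {Z6} leaves P1 open — so {Z7} is the unique smallest valid adjustment set.

{Z7}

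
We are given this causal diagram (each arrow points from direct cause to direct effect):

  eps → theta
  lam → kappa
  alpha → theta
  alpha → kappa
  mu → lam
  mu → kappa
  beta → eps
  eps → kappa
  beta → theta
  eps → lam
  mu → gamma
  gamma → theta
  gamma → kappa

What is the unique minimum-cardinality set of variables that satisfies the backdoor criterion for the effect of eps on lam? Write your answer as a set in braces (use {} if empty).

Variables eligible for adjustment (non-descendants of eps, excluding eps and lam): {alpha, beta, gamma, mu}.
Backdoor paths from eps to lam:
  P1: eps <- beta -> theta <- alpha -> kappa <- mu -> lam
  P2: eps <- beta -> theta <- alpha -> kappa <- lam
  P3: eps <- beta -> theta <- alpha -> kappa <- gamma <- mu -> lam
  P4: eps <- beta -> theta <- gamma <- mu -> lam
  P5: eps <- beta -> theta <- gamma <- mu -> kappa <- lam
  P6: eps <- beta -> theta <- gamma -> kappa <- mu -> lam
  P7: eps <- beta -> theta <- gamma -> kappa <- lam
Each backdoor path contains an unconditioned collider, so every path is already blocked with the empty conditioning set:
  P1: blocked at collider theta (neither it nor any descendant is in the conditioning set).
  P2: blocked at collider theta (neither it nor any descendant is in the conditioning set).
  P3: blocked at collider theta (neither it nor any descendant is in the conditioning set).
  P4: blocked at collider theta (neither it nor any descendant is in the conditioning set).
  P5: blocked at collider theta (neither it nor any descendant is in the conditioning set).
  P6: blocked at collider theta (neither it nor any descendant is in the conditioning set).
  P7: blocked at collider theta (neither it nor any descendant is in the conditioning set).
The empty set is therefore the unique smallest valid set.

{}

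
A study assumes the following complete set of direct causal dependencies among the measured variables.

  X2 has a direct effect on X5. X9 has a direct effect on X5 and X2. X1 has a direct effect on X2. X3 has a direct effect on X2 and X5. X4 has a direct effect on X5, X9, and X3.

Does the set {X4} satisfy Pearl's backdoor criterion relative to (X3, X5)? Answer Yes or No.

Yes

Backdoor paths from X3 to X5 (paths whose first edge points into X3):
  P1: X3 <- X4 -> X9 -> X2 -> X5
  P2: X3 <- X4 -> X9 -> X5
  P3: X3 <- X4 -> X5
Condition 1 (no descendant of X3 in the set): holds — descendants of X3 are {X2, X5}; none are in {X4}.
Condition 2 (every backdoor path blocked by {X4}):
  P1: blocked at fork node X4 ∈ conditioning set.
  P2: blocked at fork node X4 ∈ conditioning set.
  P3: blocked at fork node X4 ∈ conditioning set.
{X4} satisfies the backdoor criterion.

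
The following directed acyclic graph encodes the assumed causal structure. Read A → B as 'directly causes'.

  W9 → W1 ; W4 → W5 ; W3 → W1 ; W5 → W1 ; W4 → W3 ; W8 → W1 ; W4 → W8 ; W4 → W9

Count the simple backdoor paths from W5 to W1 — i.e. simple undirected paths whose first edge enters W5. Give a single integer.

A backdoor path from W5 to W1 is any simple undirected path whose first edge points into W5 (i.e. leaves W5 via a parent).
Parents of W5: {W4}.
Enumerating:
  P1: W5 <- W4 -> W8 -> W1
  P2: W5 <- W4 -> W9 -> W1
  P3: W5 <- W4 -> W3 -> W1
That exhausts the simple backdoor paths. Count: 3.

3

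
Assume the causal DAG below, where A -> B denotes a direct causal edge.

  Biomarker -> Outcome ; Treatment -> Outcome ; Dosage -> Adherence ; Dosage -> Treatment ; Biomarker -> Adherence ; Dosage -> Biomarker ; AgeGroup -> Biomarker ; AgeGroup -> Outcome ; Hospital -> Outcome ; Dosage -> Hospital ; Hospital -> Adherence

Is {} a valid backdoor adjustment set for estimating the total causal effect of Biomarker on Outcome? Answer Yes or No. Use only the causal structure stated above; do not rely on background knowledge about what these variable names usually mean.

No

Backdoor paths from Biomarker to Outcome (paths whose first edge points into Biomarker):
  P1: Biomarker <- Dosage -> Treatment -> Outcome
  P2: Biomarker <- Dosage -> Hospital -> Outcome
  P3: Biomarker <- Dosage -> Adherence <- Hospital -> Outcome
  P4: Biomarker <- AgeGroup -> Outcome
Condition 1 (no descendant of Biomarker in the set): holds — descendants of Biomarker are {Adherence, Outcome}; none are in {}.
Condition 2 (every backdoor path blocked by {}):
  P1: open — no interior node is in the conditioning set.
  P2: open — no interior node is in the conditioning set.
  P3: blocked at collider Adherence (neither it nor any descendant is in the conditioning set).
  P4: open — no interior node is in the conditioning set.
{} does not satisfy the backdoor criterion.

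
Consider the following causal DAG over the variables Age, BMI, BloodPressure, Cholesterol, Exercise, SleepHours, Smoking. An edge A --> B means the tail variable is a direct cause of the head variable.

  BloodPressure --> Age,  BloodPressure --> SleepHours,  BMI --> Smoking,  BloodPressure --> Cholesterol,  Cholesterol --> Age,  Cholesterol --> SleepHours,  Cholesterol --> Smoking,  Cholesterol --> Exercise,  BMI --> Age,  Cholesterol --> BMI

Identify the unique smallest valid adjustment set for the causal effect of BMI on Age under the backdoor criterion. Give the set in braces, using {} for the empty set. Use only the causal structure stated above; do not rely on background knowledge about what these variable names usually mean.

{Cholesterol}

Variables eligible for adjustment (non-descendants of BMI, excluding BMI and Age): {BloodPressure, Cholesterol, Exercise, SleepHours}.
Backdoor paths from BMI to Age:
  P1: BMI <- Cholesterol <- BloodPressure -> Age
  P2: BMI <- Cholesterol -> SleepHours <- BloodPressure -> Age
  P3: BMI <- Cholesterol -> Age
The empty set is not sufficient: P1 (BMI <- Cholesterol <- BloodPressure -> Age) has no collider blocking it and no conditioned non-collider, so it is open.
Try {Cholesterol}:
  P1: blocked at chain node Cholesterol ∈ conditioning set.
  P2: blocked at fork node Cholesterol ∈ conditioning set.
  P3: blocked at fork node Cholesterol ∈ conditioning set.
{Cholesterol} contains no descendant of BMI and blocks every backdoor path.
No other singleton works — e.g. {BloodPressure} leaves P3 open — so {Cholesterol} is the unique smallest valid adjustment set.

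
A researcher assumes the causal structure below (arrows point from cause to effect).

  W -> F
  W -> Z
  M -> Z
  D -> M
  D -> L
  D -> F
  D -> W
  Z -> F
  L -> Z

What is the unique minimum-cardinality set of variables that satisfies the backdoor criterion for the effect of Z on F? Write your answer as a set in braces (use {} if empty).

Variables eligible for adjustment (non-descendants of Z, excluding Z and F): {D, L, M, W}.
Backdoor paths from Z to F:
  P1: Z <- M <- D -> W -> F
  P2: Z <- M <- D -> F
  P3: Z <- W <- D -> F
  P4: Z <- W -> F
  P5: Z <- L <- D -> W -> F
  P6: Z <- L <- D -> F
The empty set is not sufficient: P1 (Z <- M <- D -> W -> F) has no collider blocking it and no conditioned non-collider, so it is open.
Try {D, W}:
  P1: blocked at fork node D ∈ conditioning set.
  P2: blocked at fork node D ∈ conditioning set.
  P3: blocked at chain node W ∈ conditioning set.
  P4: blocked at fork node W ∈ conditioning set.
  P5: blocked at fork node D ∈ conditioning set.
  P6: blocked at fork node D ∈ conditioning set.
{D, W} contains no descendant of Z and blocks every backdoor path.
Every element of {D, W} is needed (dropping D leaves P2 open; dropping W leaves P4 open), so no proper subset is valid.
Among all size-2 subsets of the eligible variables, only {D, W} blocks every backdoor path, so it is the unique smallest valid adjustment set.

{D, W}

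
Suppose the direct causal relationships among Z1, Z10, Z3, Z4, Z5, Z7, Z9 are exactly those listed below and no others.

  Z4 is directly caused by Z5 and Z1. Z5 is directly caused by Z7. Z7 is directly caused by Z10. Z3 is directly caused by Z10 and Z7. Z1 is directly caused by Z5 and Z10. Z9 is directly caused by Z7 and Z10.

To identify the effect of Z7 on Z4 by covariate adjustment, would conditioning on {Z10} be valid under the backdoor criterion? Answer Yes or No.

Backdoor paths from Z7 to Z4 (paths whose first edge points into Z7):
  P1: Z7 <- Z10 -> Z1 <- Z5 -> Z4
  P2: Z7 <- Z10 -> Z1 -> Z4
Condition 1 (no descendant of Z7 in the set): holds — descendants of Z7 are {Z1, Z3, Z4, Z5, Z9}; none are in {Z10}.
Condition 2 (every backdoor path blocked by {Z10}):
  P1: blocked at fork node Z10 ∈ conditioning set.
  P2: blocked at fork node Z10 ∈ conditioning set.
{Z10} satisfies the backdoor criterion.

Yes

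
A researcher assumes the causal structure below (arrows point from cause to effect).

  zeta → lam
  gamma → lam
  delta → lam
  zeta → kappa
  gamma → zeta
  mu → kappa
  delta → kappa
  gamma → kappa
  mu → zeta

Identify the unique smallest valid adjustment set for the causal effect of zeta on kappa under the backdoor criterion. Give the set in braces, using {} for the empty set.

Variables eligible for adjustment (non-descendants of zeta, excluding zeta and kappa): {delta, gamma, mu}.
Backdoor paths from zeta to kappa:
  P1: zeta <- gamma -> kappa
  P2: zeta <- gamma -> lam <- delta -> kappa
  P3: zeta <- mu -> kappa
The empty set is not sufficient: P1 (zeta <- gamma -> kappa) has no collider blocking it and no conditioned non-collider, so it is open.
Try {gamma, mu}:
  P1: blocked at fork node gamma ∈ conditioning set.
  P2: blocked at fork node gamma ∈ conditioning set.
  P3: blocked at fork node mu ∈ conditioning set.
{gamma, mu} contains no descendant of zeta and blocks every backdoor path.
Every element of {gamma, mu} is needed (dropping gamma leaves P1 open; dropping mu leaves P3 open), so no proper subset is valid.
Among all size-2 subsets of the eligible variables, only {gamma, mu} blocks every backdoor path, so it is the unique smallest valid adjustment set.

{gamma, mu}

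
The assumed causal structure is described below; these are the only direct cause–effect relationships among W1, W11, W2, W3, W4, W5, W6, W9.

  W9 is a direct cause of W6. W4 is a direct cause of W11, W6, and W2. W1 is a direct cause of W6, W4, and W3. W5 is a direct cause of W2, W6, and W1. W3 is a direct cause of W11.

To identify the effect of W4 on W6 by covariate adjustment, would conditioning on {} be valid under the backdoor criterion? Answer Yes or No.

Backdoor paths from W4 to W6 (paths whose first edge points into W4):
  P1: W4 <- W1 <- W5 -> W6
  P2: W4 <- W1 -> W6
Condition 1 (no descendant of W4 in the set): holds — descendants of W4 are {W11, W2, W6}; none are in {}.
Condition 2 (every backdoor path blocked by {}):
  P1: open — no interior node is in the conditioning set.
  P2: open — no interior node is in the conditioning set.
{} does not satisfy the backdoor criterion.

No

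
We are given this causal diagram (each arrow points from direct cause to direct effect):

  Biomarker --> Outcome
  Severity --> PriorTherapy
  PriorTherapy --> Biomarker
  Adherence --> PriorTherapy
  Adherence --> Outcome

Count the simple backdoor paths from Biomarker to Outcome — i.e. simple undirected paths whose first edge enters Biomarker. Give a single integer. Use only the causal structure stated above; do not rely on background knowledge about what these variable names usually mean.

A backdoor path from Biomarker to Outcome is any simple undirected path whose first edge points into Biomarker (i.e. leaves Biomarker via a parent).
Parents of Biomarker: {PriorTherapy}.
Enumerating:
  P1: Biomarker <- PriorTherapy <- Adherence -> Outcome
That exhausts the simple backdoor paths. Count: 1.

1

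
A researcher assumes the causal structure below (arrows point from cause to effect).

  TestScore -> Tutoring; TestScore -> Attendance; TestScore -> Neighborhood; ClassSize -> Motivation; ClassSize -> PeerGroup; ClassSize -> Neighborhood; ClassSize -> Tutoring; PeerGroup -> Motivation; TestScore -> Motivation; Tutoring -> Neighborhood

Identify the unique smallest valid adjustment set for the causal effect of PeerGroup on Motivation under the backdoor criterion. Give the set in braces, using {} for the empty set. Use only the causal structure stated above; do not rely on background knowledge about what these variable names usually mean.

{ClassSize}

Variables eligible for adjustment (non-descendants of PeerGroup, excluding PeerGroup and Motivation): {Attendance, ClassSize, Neighborhood, TestScore, Tutoring}.
Backdoor paths from PeerGroup to Motivation:
  P1: PeerGroup <- ClassSize -> Tutoring <- TestScore -> Motivation
  P2: PeerGroup <- ClassSize -> Tutoring -> Neighborhood <- TestScore -> Motivation
  P3: PeerGroup <- ClassSize -> Motivation
  P4: PeerGroup <- ClassSize -> Neighborhood <- TestScore -> Motivation
  P5: PeerGroup <- ClassSize -> Neighborhood <- Tutoring <- TestScore -> Motivation
The empty set is not sufficient: P3 (PeerGroup <- ClassSize -> Motivation) has no collider blocking it and no conditioned non-collider, so it is open.
Try {ClassSize}:
  P1: blocked at fork node ClassSize ∈ conditioning set.
  P2: blocked at fork node ClassSize ∈ conditioning set.
  P3: blocked at fork node ClassSize ∈ conditioning set.
  P4: blocked at fork node ClassSize ∈ conditioning set.
  P5: blocked at fork node ClassSize ∈ conditioning set.
{ClassSize} contains no descendant of PeerGroup and blocks every backdoor path.
No other singleton works — e.g. {TestScore} leaves P3 open — so {ClassSize} is the unique smallest valid adjustment set.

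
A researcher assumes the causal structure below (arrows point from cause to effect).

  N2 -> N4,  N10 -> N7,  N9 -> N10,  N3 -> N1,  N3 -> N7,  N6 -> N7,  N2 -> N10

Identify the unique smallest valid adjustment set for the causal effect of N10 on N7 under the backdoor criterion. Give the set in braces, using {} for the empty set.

Variables eligible for adjustment (non-descendants of N10, excluding N10 and N7): {N1, N2, N3, N4, N6, N9}.
Backdoor paths from N10 to N7:
  (none)
With no backdoor paths the empty set already satisfies the criterion, and it is trivially minimal.

{}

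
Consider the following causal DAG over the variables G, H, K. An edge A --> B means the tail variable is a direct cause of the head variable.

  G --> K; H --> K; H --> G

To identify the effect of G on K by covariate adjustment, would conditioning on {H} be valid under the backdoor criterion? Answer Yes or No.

Yes

Backdoor paths from G to K (paths whose first edge points into G):
  P1: G <- H -> K
Condition 1 (no descendant of G in the set): holds — descendants of G are {K}; none are in {H}.
Condition 2 (every backdoor path blocked by {H}):
  P1: blocked at fork node H ∈ conditioning set.
{H} satisfies the backdoor criterion.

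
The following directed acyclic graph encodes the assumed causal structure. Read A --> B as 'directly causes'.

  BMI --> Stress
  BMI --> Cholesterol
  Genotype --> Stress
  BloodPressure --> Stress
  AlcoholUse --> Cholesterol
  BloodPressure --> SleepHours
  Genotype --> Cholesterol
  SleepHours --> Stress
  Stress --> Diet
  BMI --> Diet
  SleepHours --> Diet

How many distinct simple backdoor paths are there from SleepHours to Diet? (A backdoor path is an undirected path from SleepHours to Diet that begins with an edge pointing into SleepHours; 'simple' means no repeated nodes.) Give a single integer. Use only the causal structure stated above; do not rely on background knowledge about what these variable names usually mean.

A backdoor path from SleepHours to Diet is any simple undirected path whose first edge points into SleepHours (i.e. leaves SleepHours via a parent).
Parents of SleepHours: {BloodPressure}.
Enumerating:
  P1: SleepHours <- BloodPressure -> Stress <- BMI -> Diet
  P2: SleepHours <- BloodPressure -> Stress <- Genotype -> Cholesterol <- BMI -> Diet
  P3: SleepHours <- BloodPressure -> Stress -> Diet
That exhausts the simple backdoor paths. Count: 3.

3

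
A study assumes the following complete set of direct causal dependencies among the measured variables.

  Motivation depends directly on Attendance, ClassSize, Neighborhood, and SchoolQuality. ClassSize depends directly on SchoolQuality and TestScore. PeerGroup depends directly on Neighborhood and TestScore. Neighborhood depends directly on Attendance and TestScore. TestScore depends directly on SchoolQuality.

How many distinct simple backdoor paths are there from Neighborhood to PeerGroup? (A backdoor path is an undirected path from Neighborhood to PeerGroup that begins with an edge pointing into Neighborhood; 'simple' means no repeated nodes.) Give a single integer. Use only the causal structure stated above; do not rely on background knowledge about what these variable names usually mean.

5

A backdoor path from Neighborhood to PeerGroup is any simple undirected path whose first edge points into Neighborhood (i.e. leaves Neighborhood via a parent).
Parents of Neighborhood: {Attendance, TestScore}.
Enumerating:
  P1: Neighborhood <- Attendance -> Motivation <- SchoolQuality -> TestScore -> PeerGroup
  P2: Neighborhood <- Attendance -> Motivation <- SchoolQuality -> ClassSize <- TestScore -> PeerGroup
  P3: Neighborhood <- Attendance -> Motivation <- ClassSize <- SchoolQuality -> TestScore -> PeerGroup
  P4: Neighborhood <- Attendance -> Motivation <- ClassSize <- TestScore -> PeerGroup
  P5: Neighborhood <- TestScore -> PeerGroup
That exhausts the simple backdoor paths. Count: 5.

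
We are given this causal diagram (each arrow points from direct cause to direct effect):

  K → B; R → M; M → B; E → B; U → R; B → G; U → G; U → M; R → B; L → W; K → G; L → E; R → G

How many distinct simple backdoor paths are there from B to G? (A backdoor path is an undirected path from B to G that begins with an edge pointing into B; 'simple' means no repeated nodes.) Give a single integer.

A backdoor path from B to G is any simple undirected path whose first edge points into B (i.e. leaves B via a parent).
Parents of B: {E, K, M, R}.
Enumerating:
  P1: B <- R <- U -> G
  P2: B <- R -> M <- U -> G
  P3: B <- R -> G
  P4: B <- M <- U -> R -> G
  P5: B <- M <- U -> G
  P6: B <- M <- R <- U -> G
  P7: B <- M <- R -> G
  P8: B <- K -> G
That exhausts the simple backdoor paths. Count: 8.

8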